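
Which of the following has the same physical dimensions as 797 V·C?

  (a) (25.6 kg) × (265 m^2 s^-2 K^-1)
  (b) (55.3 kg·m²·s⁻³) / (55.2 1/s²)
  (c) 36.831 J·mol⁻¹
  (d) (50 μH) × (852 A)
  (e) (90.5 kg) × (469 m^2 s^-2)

(e)

Reference: C·V = s·A·J·C⁻¹ = kg·m²·s⁻².
Each option:
  (a) [kg] · [m²·s⁻²·K⁻¹] = kg·m²·s⁻²·K⁻¹
  (b) [kg·m²·s⁻³] / [s⁻²] = kg·m²·s⁻¹
  (c) J·mol⁻¹ = N·m·mol⁻¹ = kg·m²·s⁻²·mol⁻¹
  (d) [kg·m²·s⁻²·A⁻²] · [A] = kg·m²·s⁻²·A⁻¹
  (e) [kg] · [m²·s⁻²] = kg·m²·s⁻²  ← same
Only (e) matches kg·m²·s⁻².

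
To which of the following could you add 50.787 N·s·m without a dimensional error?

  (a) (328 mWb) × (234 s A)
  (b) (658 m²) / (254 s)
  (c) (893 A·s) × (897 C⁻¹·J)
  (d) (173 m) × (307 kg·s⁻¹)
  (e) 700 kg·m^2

Reference: N·m·s = kg·m·s⁻²·m·s = kg·m²·s⁻¹.
Each option:
  (a) [kg·m²·s⁻²·A⁻¹] · [s·A] = kg·m²·s⁻¹  ← same
  (b) [m²] / [s] = m²·s⁻¹
  (c) [s·A] · [kg·m²·s⁻³·A⁻¹] = kg·m²·s⁻²
  (d) [m] · [kg·s⁻¹] = kg·m·s⁻¹
  (e) kg·m²
Only (a) matches kg·m²·s⁻¹.

(a)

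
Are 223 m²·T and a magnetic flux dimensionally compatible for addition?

Yes

In SI base units:
  223 m²·T:  T·m² = Wb·m⁻²·m² = kg·m²·s⁻²·A⁻¹
  a magnetic flux:  [magnetic flux] = kg·m²·s⁻²·A⁻¹
Both are kg·m²·s⁻²·A⁻¹, so they have the same dimensions and can be added.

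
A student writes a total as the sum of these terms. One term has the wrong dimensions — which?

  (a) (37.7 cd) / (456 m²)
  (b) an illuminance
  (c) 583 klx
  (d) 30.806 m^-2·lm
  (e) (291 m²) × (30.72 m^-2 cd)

Work out the base dimensions of each:
  (a) [cd] / [m²] = m⁻²·cd
  (b) [illuminance] = m⁻²·cd
  (c) lx = lm·m⁻² = m⁻²·cd
  (d) lm·m⁻² = cd·m⁻² = m⁻²·cd
  (e) [m²] · [m⁻²·cd] = cd
All reduce to m⁻²·cd except (e), which is cd.

(e)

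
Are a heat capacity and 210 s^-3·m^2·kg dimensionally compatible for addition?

In SI base units:
  a heat capacity:  [heat capacity] = kg·m²·s⁻²·K⁻¹
  210 s^-3·m^2·kg:  kg·m²·s⁻³
kg·m²·s⁻²·K⁻¹ ≠ kg·m²·s⁻³, so they cannot be added.

No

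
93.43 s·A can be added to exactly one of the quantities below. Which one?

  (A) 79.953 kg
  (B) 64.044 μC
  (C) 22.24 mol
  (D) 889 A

(B)

Reference: A·s = s·A.
Each option:
  (A) kg
  (B) C = s·A  ← same
  (C) mol
  (D) A
Only (B) matches s·A.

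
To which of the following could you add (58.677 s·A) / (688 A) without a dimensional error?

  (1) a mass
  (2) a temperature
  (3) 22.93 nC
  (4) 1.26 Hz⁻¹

(4)

Reference: [s·A] / [A] = s.
Each option:
  (1) [mass] = kg
  (2) [temperature] = K
  (3) C = s·A
  (4) Hz⁻¹ = (s⁻¹)⁻¹ = s  ← same
Only (4) matches s.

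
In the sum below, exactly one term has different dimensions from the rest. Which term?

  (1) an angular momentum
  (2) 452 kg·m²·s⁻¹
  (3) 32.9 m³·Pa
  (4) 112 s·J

Expand each in SI base units:
  (1) [angular momentum] = kg·m²·s⁻¹
  (2) kg·m²·s⁻¹
  (3) Pa·m³ = N·m⁻²·m³ = kg·m²·s⁻²
  (4) J·s = N·m·s = kg·m²·s⁻¹
All reduce to kg·m²·s⁻¹ except (3), which is kg·m²·s⁻².

(3)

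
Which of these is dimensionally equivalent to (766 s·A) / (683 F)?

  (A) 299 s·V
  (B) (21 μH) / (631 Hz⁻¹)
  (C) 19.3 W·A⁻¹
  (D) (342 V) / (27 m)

(C)

Reference: [s·A] / [kg⁻¹·m⁻²·s⁴·A²] = kg·m²·s⁻³·A⁻¹.
Each option:
  (A) V·s = J·C⁻¹·s = kg·m²·s⁻²·A⁻¹
  (B) [kg·m²·s⁻²·A⁻²] / [s] = kg·m²·s⁻³·A⁻²
  (C) W·A⁻¹ = J·s⁻¹·A⁻¹ = kg·m²·s⁻³·A⁻¹  ← same
  (D) [kg·m²·s⁻³·A⁻¹] / [m] = kg·m·s⁻³·A⁻¹
Only (C) matches kg·m²·s⁻³·A⁻¹.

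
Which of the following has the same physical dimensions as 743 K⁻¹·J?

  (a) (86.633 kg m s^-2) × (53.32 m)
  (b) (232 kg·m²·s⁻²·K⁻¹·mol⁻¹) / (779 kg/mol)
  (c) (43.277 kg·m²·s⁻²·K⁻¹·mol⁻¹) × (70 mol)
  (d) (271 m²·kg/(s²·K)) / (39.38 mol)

(c)

Reference: J·K⁻¹ = N·m·K⁻¹ = kg·m²·s⁻²·K⁻¹.
Each option:
  (a) [kg·m·s⁻²] · [m] = kg·m²·s⁻²
  (b) [kg·m²·s⁻²·K⁻¹·mol⁻¹] / [kg·mol⁻¹] = m²·s⁻²·K⁻¹
  (c) [kg·m²·s⁻²·K⁻¹·mol⁻¹] · [mol] = kg·m²·s⁻²·K⁻¹  ← same
  (d) [kg·m²·s⁻²·K⁻¹] / [mol] = kg·m²·s⁻²·K⁻¹·mol⁻¹
Only (c) matches kg·m²·s⁻²·K⁻¹.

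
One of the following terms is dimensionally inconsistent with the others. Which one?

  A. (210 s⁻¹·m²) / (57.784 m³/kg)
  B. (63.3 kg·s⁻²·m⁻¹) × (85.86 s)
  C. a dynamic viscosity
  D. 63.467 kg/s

D.

Expand each in SI base units:
  A. [m²·s⁻¹] / [kg⁻¹·m³] = kg·m⁻¹·s⁻¹
  B. [kg·m⁻¹·s⁻²] · [s] = kg·m⁻¹·s⁻¹
  C. [dynamic viscosity] = kg·m⁻¹·s⁻¹
  D. kg·s⁻¹
All reduce to kg·m⁻¹·s⁻¹ except D., which is kg·s⁻¹.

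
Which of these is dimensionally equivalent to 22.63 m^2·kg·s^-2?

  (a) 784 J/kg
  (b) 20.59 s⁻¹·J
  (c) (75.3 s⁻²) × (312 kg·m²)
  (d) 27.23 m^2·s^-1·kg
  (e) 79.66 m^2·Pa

Reference: kg·m²·s⁻².
Each option:
  (a) J·kg⁻¹ = N·m·kg⁻¹ = m²·s⁻²
  (b) J·s⁻¹ = N·m·s⁻¹ = kg·m²·s⁻³
  (c) [s⁻²] · [kg·m²] = kg·m²·s⁻²  ← same
  (d) kg·m²·s⁻¹
  (e) Pa·m² = N·m⁻²·m² = kg·m·s⁻²
Only (c) matches kg·m²·s⁻².

(c)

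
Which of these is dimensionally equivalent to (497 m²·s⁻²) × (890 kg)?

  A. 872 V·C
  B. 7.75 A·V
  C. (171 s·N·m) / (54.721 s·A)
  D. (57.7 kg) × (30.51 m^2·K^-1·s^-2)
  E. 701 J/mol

A.

Reference: [m²·s⁻²] · [kg] = kg·m²·s⁻².
Each option:
  A. C·V = s·A·J·C⁻¹ = kg·m²·s⁻²  ← same
  B. V·A = J·C⁻¹·A = kg·m²·s⁻³
  C. [kg·m²·s⁻¹] / [s·A] = kg·m²·s⁻²·A⁻¹
  D. [kg] · [m²·s⁻²·K⁻¹] = kg·m²·s⁻²·K⁻¹
  E. J·mol⁻¹ = N·m·mol⁻¹ = kg·m²·s⁻²·mol⁻¹
Only A. matches kg·m²·s⁻².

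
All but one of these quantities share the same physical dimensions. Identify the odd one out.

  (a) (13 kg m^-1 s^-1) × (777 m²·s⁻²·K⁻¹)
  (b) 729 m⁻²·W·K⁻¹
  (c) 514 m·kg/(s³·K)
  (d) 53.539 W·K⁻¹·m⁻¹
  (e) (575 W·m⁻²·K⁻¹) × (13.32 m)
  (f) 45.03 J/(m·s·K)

Work out the base dimensions of each:
  (a) [kg·m⁻¹·s⁻¹] · [m²·s⁻²·K⁻¹] = kg·m·s⁻³·K⁻¹
  (b) W·m⁻²·K⁻¹ = J·s⁻¹·m⁻²·K⁻¹ = kg·s⁻³·K⁻¹
  (c) kg·m·s⁻³·K⁻¹
  (d) W·m⁻¹·K⁻¹ = J·s⁻¹·m⁻¹·K⁻¹ = kg·m·s⁻³·K⁻¹
  (e) [kg·s⁻³·K⁻¹] · [m] = kg·m·s⁻³·K⁻¹
  (f) J·s⁻¹·m⁻¹·K⁻¹ = N·m·s⁻¹·m⁻¹·K⁻¹ = kg·m·s⁻³·K⁻¹
All reduce to kg·m·s⁻³·K⁻¹ except (b), which is kg·s⁻³·K⁻¹.

(b)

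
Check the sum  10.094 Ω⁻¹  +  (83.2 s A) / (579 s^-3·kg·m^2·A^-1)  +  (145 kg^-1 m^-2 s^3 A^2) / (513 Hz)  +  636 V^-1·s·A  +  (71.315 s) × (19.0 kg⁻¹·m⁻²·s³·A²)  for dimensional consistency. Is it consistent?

Expand each in SI base units:
  10.094 Ω⁻¹:  Ω⁻¹ = (V·A⁻¹)⁻¹ = kg⁻¹·m⁻²·s³·A²
  (83.2 s A) / (579 s^-3·kg·m^2·A^-1):  [s·A] / [kg·m²·s⁻³·A⁻¹] = kg⁻¹·m⁻²·s⁴·A²
  (145 kg^-1 m^-2 s^3 A^2) / (513 Hz):  [kg⁻¹·m⁻²·s³·A²] / [s⁻¹] = kg⁻¹·m⁻²·s⁴·A²
  636 V^-1·s·A:  A·s·V⁻¹ = A·s·(J·C⁻¹)⁻¹ = kg⁻¹·m⁻²·s⁴·A²
  (71.315 s) × (19.0 kg⁻¹·m⁻²·s³·A²):  [s] · [kg⁻¹·m⁻²·s³·A²] = kg⁻¹·m⁻²·s⁴·A²
The terms do not share a single dimension (kg⁻¹·m⁻²·s³·A² vs kg⁻¹·m⁻²·s⁴·A²).

No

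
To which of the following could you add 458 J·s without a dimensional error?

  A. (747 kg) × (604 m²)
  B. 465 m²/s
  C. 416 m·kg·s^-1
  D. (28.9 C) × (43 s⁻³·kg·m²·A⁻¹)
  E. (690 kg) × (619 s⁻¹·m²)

Reference: J·s = N·m·s = kg·m²·s⁻¹.
Each option:
  A. [kg] · [m²] = kg·m²
  B. m²·s⁻¹
  C. kg·m·s⁻¹
  D. [s·A] · [kg·m²·s⁻³·A⁻¹] = kg·m²·s⁻²
  E. [kg] · [m²·s⁻¹] = kg·m²·s⁻¹  ← same
Only E. matches kg·m²·s⁻¹.

E.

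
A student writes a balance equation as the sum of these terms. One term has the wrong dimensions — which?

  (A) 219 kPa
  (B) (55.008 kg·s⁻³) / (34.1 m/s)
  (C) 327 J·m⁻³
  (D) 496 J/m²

In SI base units:
  (A) Pa = N·m⁻² = kg·m⁻¹·s⁻²
  (B) [kg·s⁻³] / [m·s⁻¹] = kg·m⁻¹·s⁻²
  (C) J·m⁻³ = N·m·m⁻³ = kg·m⁻¹·s⁻²
  (D) J·m⁻² = N·m·m⁻² = kg·s⁻²
All reduce to kg·m⁻¹·s⁻² except (D), which is kg·s⁻².

(D)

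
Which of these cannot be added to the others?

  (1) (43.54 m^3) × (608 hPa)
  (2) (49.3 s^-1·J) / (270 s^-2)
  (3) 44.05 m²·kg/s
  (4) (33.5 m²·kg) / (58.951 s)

In SI base units:
  (1) [m³] · [kg·m⁻¹·s⁻²] = kg·m²·s⁻²
  (2) [kg·m²·s⁻³] / [s⁻²] = kg·m²·s⁻¹
  (3) kg·m²·s⁻¹
  (4) [kg·m²] / [s] = kg·m²·s⁻¹
All reduce to kg·m²·s⁻¹ except (1), which is kg·m²·s⁻².

(1)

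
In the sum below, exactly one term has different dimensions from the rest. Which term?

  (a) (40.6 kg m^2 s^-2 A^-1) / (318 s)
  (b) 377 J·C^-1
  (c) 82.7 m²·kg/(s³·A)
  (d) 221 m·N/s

(d)

Work out the base dimensions of each:
  (a) [kg·m²·s⁻²·A⁻¹] / [s] = kg·m²·s⁻³·A⁻¹
  (b) J·C⁻¹ = N·m·(s·A)⁻¹ = kg·m²·s⁻³·A⁻¹
  (c) kg·m²·s⁻³·A⁻¹
  (d) N·m·s⁻¹ = kg·m·s⁻²·m·s⁻¹ = kg·m²·s⁻³
All reduce to kg·m²·s⁻³·A⁻¹ except (d), which is kg·m²·s⁻³.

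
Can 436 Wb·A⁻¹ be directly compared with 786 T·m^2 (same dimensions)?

Work out the base dimensions of each:
  436 Wb·A⁻¹:  Wb·A⁻¹ = V·s·A⁻¹ = kg·m²·s⁻²·A⁻²
  786 T·m^2:  T·m² = Wb·m⁻²·m² = kg·m²·s⁻²·A⁻¹
kg·m²·s⁻²·A⁻² ≠ kg·m²·s⁻²·A⁻¹, so they cannot be added.

No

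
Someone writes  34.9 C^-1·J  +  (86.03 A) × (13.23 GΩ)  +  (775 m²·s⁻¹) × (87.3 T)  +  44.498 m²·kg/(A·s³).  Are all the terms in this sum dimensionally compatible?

In SI base units:
  34.9 C^-1·J:  J·C⁻¹ = N·m·(s·A)⁻¹ = kg·m²·s⁻³·A⁻¹
  (86.03 A) × (13.23 GΩ):  [A] · [kg·m²·s⁻³·A⁻²] = kg·m²·s⁻³·A⁻¹
  (775 m²·s⁻¹) × (87.3 T):  [m²·s⁻¹] · [kg·s⁻²·A⁻¹] = kg·m²·s⁻³·A⁻¹
  44.498 m²·kg/(A·s³):  kg·m²·s⁻³·A⁻¹
Every term reduces to kg·m²·s⁻³·A⁻¹.

Yes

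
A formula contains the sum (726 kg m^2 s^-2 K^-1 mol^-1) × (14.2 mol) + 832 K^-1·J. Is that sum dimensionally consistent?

Yes

Work out the base dimensions of each:
  (726 kg m^2 s^-2 K^-1 mol^-1) × (14.2 mol):  [kg·m²·s⁻²·K⁻¹·mol⁻¹] · [mol] = kg·m²·s⁻²·K⁻¹
  832 K^-1·J:  J·K⁻¹ = N·m·K⁻¹ = kg·m²·s⁻²·K⁻¹
Both are kg·m²·s⁻²·K⁻¹, so they have the same dimensions and can be added.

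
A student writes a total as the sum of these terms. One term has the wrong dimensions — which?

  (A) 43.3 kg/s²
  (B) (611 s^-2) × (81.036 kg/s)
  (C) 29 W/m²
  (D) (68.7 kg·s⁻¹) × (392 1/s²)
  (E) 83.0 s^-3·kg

(A)

In SI base units:
  (A) kg·s⁻²
  (B) [s⁻²] · [kg·s⁻¹] = kg·s⁻³
  (C) W·m⁻² = J·s⁻¹·m⁻² = kg·s⁻³
  (D) [kg·s⁻¹] · [s⁻²] = kg·s⁻³
  (E) kg·s⁻³
All reduce to kg·s⁻³ except (A), which is kg·s⁻².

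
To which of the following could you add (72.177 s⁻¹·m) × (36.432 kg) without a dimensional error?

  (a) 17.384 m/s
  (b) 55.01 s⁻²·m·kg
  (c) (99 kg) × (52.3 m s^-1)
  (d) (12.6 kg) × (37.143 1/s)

Reference: [m·s⁻¹] · [kg] = kg·m·s⁻¹.
Each option:
  (a) m·s⁻¹
  (b) kg·m·s⁻²
  (c) [kg] · [m·s⁻¹] = kg·m·s⁻¹  ← same
  (d) [kg] · [s⁻¹] = kg·s⁻¹
Only (c) matches kg·m·s⁻¹.

(c)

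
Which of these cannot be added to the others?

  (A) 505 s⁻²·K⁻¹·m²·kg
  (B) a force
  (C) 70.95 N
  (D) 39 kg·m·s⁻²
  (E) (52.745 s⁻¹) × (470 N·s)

Expand each in SI base units:
  (A) kg·m²·s⁻²·K⁻¹
  (B) [force] = kg·m·s⁻²
  (C) N = kg·m·s⁻²
  (D) kg·m·s⁻²
  (E) [s⁻¹] · [kg·m·s⁻¹] = kg·m·s⁻²
All reduce to kg·m·s⁻² except (A), which is kg·m²·s⁻²·K⁻¹.

(A)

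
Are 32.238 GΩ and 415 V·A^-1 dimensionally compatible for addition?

Expand each in SI base units:
  32.238 GΩ:  Ω = V·A⁻¹ = kg·m²·s⁻³·A⁻²
  415 V·A^-1:  V·A⁻¹ = J·C⁻¹·A⁻¹ = kg·m²·s⁻³·A⁻²
Both are kg·m²·s⁻³·A⁻², so they have the same dimensions and can be added.

Yes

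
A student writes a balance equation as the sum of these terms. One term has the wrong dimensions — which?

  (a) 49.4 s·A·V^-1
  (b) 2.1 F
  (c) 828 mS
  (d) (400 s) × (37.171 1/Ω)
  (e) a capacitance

(c)

Work out the base dimensions of each:
  (a) A·s·V⁻¹ = A·s·(J·C⁻¹)⁻¹ = kg⁻¹·m⁻²·s⁴·A²
  (b) F = C·V⁻¹ = kg⁻¹·m⁻²·s⁴·A²
  (c) S = Ω⁻¹ = kg⁻¹·m⁻²·s³·A²
  (d) [s] · [kg⁻¹·m⁻²·s³·A²] = kg⁻¹·m⁻²·s⁴·A²
  (e) [capacitance] = kg⁻¹·m⁻²·s⁴·A²
All reduce to kg⁻¹·m⁻²·s⁴·A² except (c), which is kg⁻¹·m⁻²·s³·A².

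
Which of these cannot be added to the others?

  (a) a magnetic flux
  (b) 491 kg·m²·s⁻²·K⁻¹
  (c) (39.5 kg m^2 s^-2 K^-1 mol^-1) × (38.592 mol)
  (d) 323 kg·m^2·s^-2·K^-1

(a)

In SI base units:
  (a) [magnetic flux] = kg·m²·s⁻²·A⁻¹
  (b) kg·m²·s⁻²·K⁻¹
  (c) [kg·m²·s⁻²·K⁻¹·mol⁻¹] · [mol] = kg·m²·s⁻²·K⁻¹
  (d) kg·m²·s⁻²·K⁻¹
All reduce to kg·m²·s⁻²·K⁻¹ except (a), which is kg·m²·s⁻²·A⁻¹.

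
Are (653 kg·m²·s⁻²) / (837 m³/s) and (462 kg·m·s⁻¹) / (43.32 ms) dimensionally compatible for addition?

No

In SI base units:
  (653 kg·m²·s⁻²) / (837 m³/s):  [kg·m²·s⁻²] / [m³·s⁻¹] = kg·m⁻¹·s⁻¹
  (462 kg·m·s⁻¹) / (43.32 ms):  [kg·m·s⁻¹] / [s] = kg·m·s⁻²
kg·m⁻¹·s⁻¹ ≠ kg·m·s⁻², so they cannot be added.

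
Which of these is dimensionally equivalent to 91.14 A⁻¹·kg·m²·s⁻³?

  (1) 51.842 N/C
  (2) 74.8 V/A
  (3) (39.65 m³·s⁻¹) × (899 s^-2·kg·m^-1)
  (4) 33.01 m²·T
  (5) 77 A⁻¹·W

Reference: kg·m²·s⁻³·A⁻¹.
Each option:
  (1) N·C⁻¹ = kg·m·s⁻²·(s·A)⁻¹ = kg·m·s⁻³·A⁻¹
  (2) V·A⁻¹ = J·C⁻¹·A⁻¹ = kg·m²·s⁻³·A⁻²
  (3) [m³·s⁻¹] · [kg·m⁻¹·s⁻²] = kg·m²·s⁻³
  (4) T·m² = Wb·m⁻²·m² = kg·m²·s⁻²·A⁻¹
  (5) W·A⁻¹ = J·s⁻¹·A⁻¹ = kg·m²·s⁻³·A⁻¹  ← same
Only (5) matches kg·m²·s⁻³·A⁻¹.

(5)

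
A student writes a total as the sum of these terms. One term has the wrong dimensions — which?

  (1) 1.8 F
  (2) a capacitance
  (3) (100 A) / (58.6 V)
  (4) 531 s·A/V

Dimensions:
  (1) F = C·V⁻¹ = kg⁻¹·m⁻²·s⁴·A²
  (2) [capacitance] = kg⁻¹·m⁻²·s⁴·A²
  (3) [A] / [kg·m²·s⁻³·A⁻¹] = kg⁻¹·m⁻²·s³·A²
  (4) A·s·V⁻¹ = A·s·(J·C⁻¹)⁻¹ = kg⁻¹·m⁻²·s⁴·A²
All reduce to kg⁻¹·m⁻²·s⁴·A² except (3), which is kg⁻¹·m⁻²·s³·A².

(3)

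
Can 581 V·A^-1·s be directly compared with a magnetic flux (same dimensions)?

Reduce each to base SI dimensions:
  581 V·A^-1·s:  V·s·A⁻¹ = J·C⁻¹·s·A⁻¹ = kg·m²·s⁻²·A⁻²
  a magnetic flux:  [magnetic flux] = kg·m²·s⁻²·A⁻¹
kg·m²·s⁻²·A⁻² ≠ kg·m²·s⁻²·A⁻¹, so they cannot be added.

No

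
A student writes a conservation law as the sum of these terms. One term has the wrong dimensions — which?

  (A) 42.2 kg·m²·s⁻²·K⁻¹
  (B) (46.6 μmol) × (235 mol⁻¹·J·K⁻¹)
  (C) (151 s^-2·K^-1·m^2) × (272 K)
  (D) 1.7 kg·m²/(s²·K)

(C)

Work out the base dimensions of each:
  (A) kg·m²·s⁻²·K⁻¹
  (B) [mol] · [kg·m²·s⁻²·K⁻¹·mol⁻¹] = kg·m²·s⁻²·K⁻¹
  (C) [m²·s⁻²·K⁻¹] · [K] = m²·s⁻²
  (D) kg·m²·s⁻²·K⁻¹
All reduce to kg·m²·s⁻²·K⁻¹ except (C), which is m²·s⁻².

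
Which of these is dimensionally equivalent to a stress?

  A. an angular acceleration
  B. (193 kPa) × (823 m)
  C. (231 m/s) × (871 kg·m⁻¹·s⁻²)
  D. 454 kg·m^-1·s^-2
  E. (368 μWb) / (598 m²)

Reference: [stress] = kg·m⁻¹·s⁻².
Each option:
  A. [angular acceleration] = s⁻²
  B. [kg·m⁻¹·s⁻²] · [m] = kg·s⁻²
  C. [m·s⁻¹] · [kg·m⁻¹·s⁻²] = kg·s⁻³
  D. kg·m⁻¹·s⁻²  ← same
  E. [kg·m²·s⁻²·A⁻¹] / [m²] = kg·s⁻²·A⁻¹
Only D. matches kg·m⁻¹·s⁻².

D.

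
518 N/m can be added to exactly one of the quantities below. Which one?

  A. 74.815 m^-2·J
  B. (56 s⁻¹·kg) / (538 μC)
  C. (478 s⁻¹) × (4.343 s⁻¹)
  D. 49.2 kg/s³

A.

Reference: N·m⁻¹ = kg·m·s⁻²·m⁻¹ = kg·s⁻².
Each option:
  A. J·m⁻² = N·m·m⁻² = kg·s⁻²  ← same
  B. [kg·s⁻¹] / [s·A] = kg·s⁻²·A⁻¹
  C. [s⁻¹] · [s⁻¹] = s⁻²
  D. kg·s⁻³
Only A. matches kg·s⁻².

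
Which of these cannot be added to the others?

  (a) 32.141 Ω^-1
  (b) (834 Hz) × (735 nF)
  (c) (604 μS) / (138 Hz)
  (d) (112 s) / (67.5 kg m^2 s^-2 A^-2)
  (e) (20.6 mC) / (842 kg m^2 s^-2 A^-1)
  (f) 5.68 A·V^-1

Expand each in SI base units:
  (a) Ω⁻¹ = (V·A⁻¹)⁻¹ = kg⁻¹·m⁻²·s³·A²
  (b) [s⁻¹] · [kg⁻¹·m⁻²·s⁴·A²] = kg⁻¹·m⁻²·s³·A²
  (c) [kg⁻¹·m⁻²·s³·A²] / [s⁻¹] = kg⁻¹·m⁻²·s⁴·A²
  (d) [s] / [kg·m²·s⁻²·A⁻²] = kg⁻¹·m⁻²·s³·A²
  (e) [s·A] / [kg·m²·s⁻²·A⁻¹] = kg⁻¹·m⁻²·s³·A²
  (f) A·V⁻¹ = A·(J·C⁻¹)⁻¹ = kg⁻¹·m⁻²·s³·A²
All reduce to kg⁻¹·m⁻²·s³·A² except (c), which is kg⁻¹·m⁻²·s⁴·A².

(c)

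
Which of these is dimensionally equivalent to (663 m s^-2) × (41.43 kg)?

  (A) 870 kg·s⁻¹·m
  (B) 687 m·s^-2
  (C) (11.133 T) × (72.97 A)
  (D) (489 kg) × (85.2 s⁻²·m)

(D)

Reference: [m·s⁻²] · [kg] = kg·m·s⁻².
Each option:
  (A) kg·m·s⁻¹
  (B) m·s⁻²
  (C) [kg·s⁻²·A⁻¹] · [A] = kg·s⁻²
  (D) [kg] · [m·s⁻²] = kg·m·s⁻²  ← same
Only (D) matches kg·m·s⁻².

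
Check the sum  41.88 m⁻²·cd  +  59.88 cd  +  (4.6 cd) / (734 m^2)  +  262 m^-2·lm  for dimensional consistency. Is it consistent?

No

In SI base units:
  41.88 m⁻²·cd:  cd·m⁻² = m⁻²·cd
  59.88 cd:  cd
  (4.6 cd) / (734 m^2):  [cd] / [m²] = m⁻²·cd
  262 m^-2·lm:  lm·m⁻² = cd·m⁻² = m⁻²·cd
The terms do not share a single dimension (cd vs m⁻²·cd).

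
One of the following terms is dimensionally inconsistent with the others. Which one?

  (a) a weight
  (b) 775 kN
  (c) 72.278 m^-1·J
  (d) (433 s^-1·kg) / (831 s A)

In SI base units:
  (a) [weight] = kg·m·s⁻²
  (b) N = kg·m·s⁻²
  (c) J·m⁻¹ = N·m·m⁻¹ = kg·m·s⁻²
  (d) [kg·s⁻¹] / [s·A] = kg·s⁻²·A⁻¹
All reduce to kg·m·s⁻² except (d), which is kg·s⁻²·A⁻¹.

(d)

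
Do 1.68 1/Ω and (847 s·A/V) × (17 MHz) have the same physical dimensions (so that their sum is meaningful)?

Dimensions:
  1.68 1/Ω:  Ω⁻¹ = (V·A⁻¹)⁻¹ = kg⁻¹·m⁻²·s³·A²
  (847 s·A/V) × (17 MHz):  [kg⁻¹·m⁻²·s⁴·A²] · [s⁻¹] = kg⁻¹·m⁻²·s³·A²
Both are kg⁻¹·m⁻²·s³·A², so they have the same dimensions and can be added.

Yes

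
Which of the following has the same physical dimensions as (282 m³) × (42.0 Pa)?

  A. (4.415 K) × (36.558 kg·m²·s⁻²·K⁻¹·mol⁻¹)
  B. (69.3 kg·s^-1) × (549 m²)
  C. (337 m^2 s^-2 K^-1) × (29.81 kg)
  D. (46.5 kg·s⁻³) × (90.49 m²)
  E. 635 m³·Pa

Reference: [m³] · [kg·m⁻¹·s⁻²] = kg·m²·s⁻².
Each option:
  A. [K] · [kg·m²·s⁻²·K⁻¹·mol⁻¹] = kg·m²·s⁻²·mol⁻¹
  B. [kg·s⁻¹] · [m²] = kg·m²·s⁻¹
  C. [m²·s⁻²·K⁻¹] · [kg] = kg·m²·s⁻²·K⁻¹
  D. [kg·s⁻³] · [m²] = kg·m²·s⁻³
  E. Pa·m³ = N·m⁻²·m³ = kg·m²·s⁻²  ← same
Only E. matches kg·m²·s⁻².

E.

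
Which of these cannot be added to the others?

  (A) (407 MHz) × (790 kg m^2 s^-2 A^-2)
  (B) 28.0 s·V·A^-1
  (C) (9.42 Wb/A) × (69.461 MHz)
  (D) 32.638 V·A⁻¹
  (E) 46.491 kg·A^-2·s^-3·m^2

Expand each in SI base units:
  (A) [s⁻¹] · [kg·m²·s⁻²·A⁻²] = kg·m²·s⁻³·A⁻²
  (B) V·s·A⁻¹ = J·C⁻¹·s·A⁻¹ = kg·m²·s⁻²·A⁻²
  (C) [kg·m²·s⁻²·A⁻²] · [s⁻¹] = kg·m²·s⁻³·A⁻²
  (D) V·A⁻¹ = J·C⁻¹·A⁻¹ = kg·m²·s⁻³·A⁻²
  (E) kg·m²·s⁻³·A⁻²
All reduce to kg·m²·s⁻³·A⁻² except (B), which is kg·m²·s⁻²·A⁻².

(B)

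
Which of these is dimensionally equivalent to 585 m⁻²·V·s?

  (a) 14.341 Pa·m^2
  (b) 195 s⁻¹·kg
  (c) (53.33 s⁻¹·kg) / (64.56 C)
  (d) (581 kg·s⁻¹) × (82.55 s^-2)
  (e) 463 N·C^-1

(c)

Reference: V·s·m⁻² = J·C⁻¹·s·m⁻² = kg·s⁻²·A⁻¹.
Each option:
  (a) Pa·m² = N·m⁻²·m² = kg·m·s⁻²
  (b) kg·s⁻¹
  (c) [kg·s⁻¹] / [s·A] = kg·s⁻²·A⁻¹  ← same
  (d) [kg·s⁻¹] · [s⁻²] = kg·s⁻³
  (e) N·C⁻¹ = kg·m·s⁻²·(s·A)⁻¹ = kg·m·s⁻³·A⁻¹
Only (c) matches kg·s⁻²·A⁻¹.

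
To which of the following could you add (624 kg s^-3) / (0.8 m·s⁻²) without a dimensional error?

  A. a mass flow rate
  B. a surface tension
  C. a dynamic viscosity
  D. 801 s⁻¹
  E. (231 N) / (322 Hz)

Reference: [kg·s⁻³] / [m·s⁻²] = kg·m⁻¹·s⁻¹.
Each option:
  A. [mass flow rate] = kg·s⁻¹
  B. [surface tension] = kg·s⁻²
  C. [dynamic viscosity] = kg·m⁻¹·s⁻¹  ← same
  D. s⁻¹
  E. [kg·m·s⁻²] / [s⁻¹] = kg·m·s⁻¹
Only C. matches kg·m⁻¹·s⁻¹.

C.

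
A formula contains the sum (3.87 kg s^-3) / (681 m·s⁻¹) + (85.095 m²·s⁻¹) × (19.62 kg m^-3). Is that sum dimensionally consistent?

Reduce each to base SI dimensions:
  (3.87 kg s^-3) / (681 m·s⁻¹):  [kg·s⁻³] / [m·s⁻¹] = kg·m⁻¹·s⁻²
  (85.095 m²·s⁻¹) × (19.62 kg m^-3):  [m²·s⁻¹] · [kg·m⁻³] = kg·m⁻¹·s⁻¹
kg·m⁻¹·s⁻² ≠ kg·m⁻¹·s⁻¹, so they cannot be added.

No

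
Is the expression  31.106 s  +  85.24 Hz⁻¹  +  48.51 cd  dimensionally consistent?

Expand each in SI base units:
  31.106 s:  s
  85.24 Hz⁻¹:  Hz⁻¹ = (s⁻¹)⁻¹ = s
  48.51 cd:  cd
The terms do not share a single dimension (cd vs s).

No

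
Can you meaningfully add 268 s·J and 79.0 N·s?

Work out the base dimensions of each:
  268 s·J:  J·s = N·m·s = kg·m²·s⁻¹
  79.0 N·s:  N·s = kg·m·s⁻²·s = kg·m·s⁻¹
kg·m²·s⁻¹ ≠ kg·m·s⁻¹, so they cannot be added.

No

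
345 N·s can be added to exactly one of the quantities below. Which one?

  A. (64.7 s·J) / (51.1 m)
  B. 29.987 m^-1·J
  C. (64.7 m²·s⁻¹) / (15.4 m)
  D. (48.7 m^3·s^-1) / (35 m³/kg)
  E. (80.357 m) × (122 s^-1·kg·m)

A.

Reference: N·s = kg·m·s⁻²·s = kg·m·s⁻¹.
Each option:
  A. [kg·m²·s⁻¹] / [m] = kg·m·s⁻¹  ← same
  B. J·m⁻¹ = N·m·m⁻¹ = kg·m·s⁻²
  C. [m²·s⁻¹] / [m] = m·s⁻¹
  D. [m³·s⁻¹] / [kg⁻¹·m³] = kg·s⁻¹
  E. [m] · [kg·m·s⁻¹] = kg·m²·s⁻¹
Only A. matches kg·m·s⁻¹.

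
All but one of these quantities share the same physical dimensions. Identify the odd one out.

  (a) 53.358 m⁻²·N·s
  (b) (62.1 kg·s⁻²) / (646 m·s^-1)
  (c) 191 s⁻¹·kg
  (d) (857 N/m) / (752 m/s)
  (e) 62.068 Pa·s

(c)

Reduce each to base SI dimensions:
  (a) N·s·m⁻² = kg·m·s⁻²·s·m⁻² = kg·m⁻¹·s⁻¹
  (b) [kg·s⁻²] / [m·s⁻¹] = kg·m⁻¹·s⁻¹
  (c) kg·s⁻¹
  (d) [kg·s⁻²] / [m·s⁻¹] = kg·m⁻¹·s⁻¹
  (e) Pa·s = N·m⁻²·s = kg·m⁻¹·s⁻¹
All reduce to kg·m⁻¹·s⁻¹ except (c), which is kg·s⁻¹.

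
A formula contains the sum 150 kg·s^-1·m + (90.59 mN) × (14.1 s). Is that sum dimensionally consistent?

Yes

Expand each in SI base units:
  150 kg·s^-1·m:  kg·m·s⁻¹
  (90.59 mN) × (14.1 s):  [kg·m·s⁻²] · [s] = kg·m·s⁻¹
Both are kg·m·s⁻¹, so they have the same dimensions and can be added.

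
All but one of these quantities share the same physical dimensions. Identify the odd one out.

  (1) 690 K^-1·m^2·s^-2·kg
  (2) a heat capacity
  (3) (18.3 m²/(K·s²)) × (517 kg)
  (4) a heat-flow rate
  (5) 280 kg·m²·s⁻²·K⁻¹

Reduce each to base SI dimensions:
  (1) kg·m²·s⁻²·K⁻¹
  (2) [heat capacity] = kg·m²·s⁻²·K⁻¹
  (3) [m²·s⁻²·K⁻¹] · [kg] = kg·m²·s⁻²·K⁻¹
  (4) [heat-flow rate] = kg·m²·s⁻³
  (5) kg·m²·s⁻²·K⁻¹
All reduce to kg·m²·s⁻²·K⁻¹ except (4), which is kg·m²·s⁻³.

(4)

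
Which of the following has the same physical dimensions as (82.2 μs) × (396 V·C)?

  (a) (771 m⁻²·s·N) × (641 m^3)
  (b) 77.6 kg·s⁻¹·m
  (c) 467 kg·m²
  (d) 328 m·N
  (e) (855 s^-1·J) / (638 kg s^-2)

(a)

Reference: [s] · [kg·m²·s⁻²] = kg·m²·s⁻¹.
Each option:
  (a) [kg·m⁻¹·s⁻¹] · [m³] = kg·m²·s⁻¹  ← same
  (b) kg·m·s⁻¹
  (c) kg·m²
  (d) N·m = kg·m·s⁻²·m = kg·m²·s⁻²
  (e) [kg·m²·s⁻³] / [kg·s⁻²] = m²·s⁻¹
Only (a) matches kg·m²·s⁻¹.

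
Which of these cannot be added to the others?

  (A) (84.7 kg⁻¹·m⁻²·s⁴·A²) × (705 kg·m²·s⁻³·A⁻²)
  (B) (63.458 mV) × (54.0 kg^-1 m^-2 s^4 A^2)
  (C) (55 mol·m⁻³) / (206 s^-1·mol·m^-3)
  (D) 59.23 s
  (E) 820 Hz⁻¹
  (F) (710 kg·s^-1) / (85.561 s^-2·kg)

(B)

Work out the base dimensions of each:
  (A) [kg⁻¹·m⁻²·s⁴·A²] · [kg·m²·s⁻³·A⁻²] = s
  (B) [kg·m²·s⁻³·A⁻¹] · [kg⁻¹·m⁻²·s⁴·A²] = s·A
  (C) [m⁻³·mol] / [m⁻³·s⁻¹·mol] = s
  (D) s
  (E) Hz⁻¹ = (s⁻¹)⁻¹ = s
  (F) [kg·s⁻¹] / [kg·s⁻²] = s
All reduce to s except (B), which is s·A.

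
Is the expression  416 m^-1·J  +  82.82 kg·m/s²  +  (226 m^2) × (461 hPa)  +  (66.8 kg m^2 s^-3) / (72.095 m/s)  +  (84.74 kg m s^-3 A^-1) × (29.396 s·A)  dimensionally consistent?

Yes

Reduce each to base SI dimensions:
  416 m^-1·J:  J·m⁻¹ = N·m·m⁻¹ = kg·m·s⁻²
  82.82 kg·m/s²:  kg·m·s⁻²
  (226 m^2) × (461 hPa):  [m²] · [kg·m⁻¹·s⁻²] = kg·m·s⁻²
  (66.8 kg m^2 s^-3) / (72.095 m/s):  [kg·m²·s⁻³] / [m·s⁻¹] = kg·m·s⁻²
  (84.74 kg m s^-3 A^-1) × (29.396 s·A):  [kg·m·s⁻³·A⁻¹] · [s·A] = kg·m·s⁻²
Every term reduces to kg·m·s⁻².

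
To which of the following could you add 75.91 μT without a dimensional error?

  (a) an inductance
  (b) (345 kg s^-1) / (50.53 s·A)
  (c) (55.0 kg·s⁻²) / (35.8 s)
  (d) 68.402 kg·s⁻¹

(b)

Reference: T = Wb·m⁻² = kg·s⁻²·A⁻¹.
Each option:
  (a) [inductance] = kg·m²·s⁻²·A⁻²
  (b) [kg·s⁻¹] / [s·A] = kg·s⁻²·A⁻¹  ← same
  (c) [kg·s⁻²] / [s] = kg·s⁻³
  (d) kg·s⁻¹
Only (b) matches kg·s⁻²·A⁻¹.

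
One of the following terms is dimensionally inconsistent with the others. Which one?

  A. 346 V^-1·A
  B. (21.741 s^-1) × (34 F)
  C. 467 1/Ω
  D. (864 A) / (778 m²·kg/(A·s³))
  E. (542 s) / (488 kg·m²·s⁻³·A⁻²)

Expand each in SI base units:
  A. A·V⁻¹ = A·(J·C⁻¹)⁻¹ = kg⁻¹·m⁻²·s³·A²
  B. [s⁻¹] · [kg⁻¹·m⁻²·s⁴·A²] = kg⁻¹·m⁻²·s³·A²
  C. Ω⁻¹ = (V·A⁻¹)⁻¹ = kg⁻¹·m⁻²·s³·A²
  D. [A] / [kg·m²·s⁻³·A⁻¹] = kg⁻¹·m⁻²·s³·A²
  E. [s] / [kg·m²·s⁻³·A⁻²] = kg⁻¹·m⁻²·s⁴·A²
All reduce to kg⁻¹·m⁻²·s³·A² except E., which is kg⁻¹·m⁻²·s⁴·A².

E.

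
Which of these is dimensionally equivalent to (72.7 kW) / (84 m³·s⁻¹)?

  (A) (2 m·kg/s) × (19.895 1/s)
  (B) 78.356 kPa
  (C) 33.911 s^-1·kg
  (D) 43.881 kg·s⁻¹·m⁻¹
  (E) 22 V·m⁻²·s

(B)

Reference: [kg·m²·s⁻³] / [m³·s⁻¹] = kg·m⁻¹·s⁻².
Each option:
  (A) [kg·m·s⁻¹] · [s⁻¹] = kg·m·s⁻²
  (B) Pa = N·m⁻² = kg·m⁻¹·s⁻²  ← same
  (C) kg·s⁻¹
  (D) kg·m⁻¹·s⁻¹
  (E) V·s·m⁻² = J·C⁻¹·s·m⁻² = kg·s⁻²·A⁻¹
Only (B) matches kg·m⁻¹·s⁻².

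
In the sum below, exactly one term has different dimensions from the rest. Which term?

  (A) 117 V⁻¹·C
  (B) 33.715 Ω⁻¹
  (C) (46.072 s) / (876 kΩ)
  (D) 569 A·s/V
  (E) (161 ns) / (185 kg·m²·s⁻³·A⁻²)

Work out the base dimensions of each:
  (A) C·V⁻¹ = s·A·(J·C⁻¹)⁻¹ = kg⁻¹·m⁻²·s⁴·A²
  (B) Ω⁻¹ = (V·A⁻¹)⁻¹ = kg⁻¹·m⁻²·s³·A²
  (C) [s] / [kg·m²·s⁻³·A⁻²] = kg⁻¹·m⁻²·s⁴·A²
  (D) A·s·V⁻¹ = A·s·(J·C⁻¹)⁻¹ = kg⁻¹·m⁻²·s⁴·A²
  (E) [s] / [kg·m²·s⁻³·A⁻²] = kg⁻¹·m⁻²·s⁴·A²
All reduce to kg⁻¹·m⁻²·s⁴·A² except (B), which is kg⁻¹·m⁻²·s³·A².

(B)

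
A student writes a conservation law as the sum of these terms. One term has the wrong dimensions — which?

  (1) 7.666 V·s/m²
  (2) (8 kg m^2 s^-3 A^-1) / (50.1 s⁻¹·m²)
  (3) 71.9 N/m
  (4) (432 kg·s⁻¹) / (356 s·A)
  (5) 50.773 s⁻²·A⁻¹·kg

Reduce each to base SI dimensions:
  (1) V·s·m⁻² = J·C⁻¹·s·m⁻² = kg·s⁻²·A⁻¹
  (2) [kg·m²·s⁻³·A⁻¹] / [m²·s⁻¹] = kg·s⁻²·A⁻¹
  (3) N·m⁻¹ = kg·m·s⁻²·m⁻¹ = kg·s⁻²
  (4) [kg·s⁻¹] / [s·A] = kg·s⁻²·A⁻¹
  (5) kg·s⁻²·A⁻¹
All reduce to kg·s⁻²·A⁻¹ except (3), which is kg·s⁻².

(3)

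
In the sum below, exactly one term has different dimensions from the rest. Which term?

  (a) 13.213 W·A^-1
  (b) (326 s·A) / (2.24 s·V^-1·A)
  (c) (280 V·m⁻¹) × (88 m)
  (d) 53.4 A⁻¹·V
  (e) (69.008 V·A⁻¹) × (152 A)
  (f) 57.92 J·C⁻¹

(d)

In SI base units:
  (a) W·A⁻¹ = J·s⁻¹·A⁻¹ = kg·m²·s⁻³·A⁻¹
  (b) [s·A] / [kg⁻¹·m⁻²·s⁴·A²] = kg·m²·s⁻³·A⁻¹
  (c) [kg·m·s⁻³·A⁻¹] · [m] = kg·m²·s⁻³·A⁻¹
  (d) V·A⁻¹ = J·C⁻¹·A⁻¹ = kg·m²·s⁻³·A⁻²
  (e) [kg·m²·s⁻³·A⁻²] · [A] = kg·m²·s⁻³·A⁻¹
  (f) J·C⁻¹ = N·m·(s·A)⁻¹ = kg·m²·s⁻³·A⁻¹
All reduce to kg·m²·s⁻³·A⁻¹ except (d), which is kg·m²·s⁻³·A⁻².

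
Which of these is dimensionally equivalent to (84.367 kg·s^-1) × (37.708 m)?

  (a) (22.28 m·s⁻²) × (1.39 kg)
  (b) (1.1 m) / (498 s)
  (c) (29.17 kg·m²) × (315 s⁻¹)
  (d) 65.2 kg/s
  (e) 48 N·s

Reference: [kg·s⁻¹] · [m] = kg·m·s⁻¹.
Each option:
  (a) [m·s⁻²] · [kg] = kg·m·s⁻²
  (b) [m] / [s] = m·s⁻¹
  (c) [kg·m²] · [s⁻¹] = kg·m²·s⁻¹
  (d) kg·s⁻¹
  (e) N·s = kg·m·s⁻²·s = kg·m·s⁻¹  ← same
Only (e) matches kg·m·s⁻¹.

(e)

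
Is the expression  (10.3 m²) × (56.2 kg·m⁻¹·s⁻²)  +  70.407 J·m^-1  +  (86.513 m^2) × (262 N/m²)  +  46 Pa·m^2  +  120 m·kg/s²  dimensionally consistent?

Dimensions:
  (10.3 m²) × (56.2 kg·m⁻¹·s⁻²):  [m²] · [kg·m⁻¹·s⁻²] = kg·m·s⁻²
  70.407 J·m^-1:  J·m⁻¹ = N·m·m⁻¹ = kg·m·s⁻²
  (86.513 m^2) × (262 N/m²):  [m²] · [kg·m⁻¹·s⁻²] = kg·m·s⁻²
  46 Pa·m^2:  Pa·m² = N·m⁻²·m² = kg·m·s⁻²
  120 m·kg/s²:  kg·m·s⁻²
Every term reduces to kg·m·s⁻².

Yes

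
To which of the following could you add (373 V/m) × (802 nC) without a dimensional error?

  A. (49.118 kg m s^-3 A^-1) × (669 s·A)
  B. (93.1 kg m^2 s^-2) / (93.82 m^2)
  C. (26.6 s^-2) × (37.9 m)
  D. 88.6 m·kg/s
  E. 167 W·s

Reference: [kg·m·s⁻³·A⁻¹] · [s·A] = kg·m·s⁻².
Each option:
  A. [kg·m·s⁻³·A⁻¹] · [s·A] = kg·m·s⁻²  ← same
  B. [kg·m²·s⁻²] / [m²] = kg·s⁻²
  C. [s⁻²] · [m] = m·s⁻²
  D. kg·m·s⁻¹
  E. W·s = J·s⁻¹·s = kg·m²·s⁻²
Only A. matches kg·m·s⁻².

A.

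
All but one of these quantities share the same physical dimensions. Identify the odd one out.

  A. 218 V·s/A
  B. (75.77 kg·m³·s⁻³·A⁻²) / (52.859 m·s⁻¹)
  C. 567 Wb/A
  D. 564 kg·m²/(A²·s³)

Reduce each to base SI dimensions:
  A. V·s·A⁻¹ = J·C⁻¹·s·A⁻¹ = kg·m²·s⁻²·A⁻²
  B. [kg·m³·s⁻³·A⁻²] / [m·s⁻¹] = kg·m²·s⁻²·A⁻²
  C. Wb·A⁻¹ = V·s·A⁻¹ = kg·m²·s⁻²·A⁻²
  D. kg·m²·s⁻³·A⁻²
All reduce to kg·m²·s⁻²·A⁻² except D., which is kg·m²·s⁻³·A⁻².

D.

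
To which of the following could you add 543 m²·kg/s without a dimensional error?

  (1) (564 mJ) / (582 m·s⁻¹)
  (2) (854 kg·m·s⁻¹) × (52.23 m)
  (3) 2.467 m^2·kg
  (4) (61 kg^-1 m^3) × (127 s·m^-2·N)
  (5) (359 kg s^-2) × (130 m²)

Reference: kg·m²·s⁻¹.
Each option:
  (1) [kg·m²·s⁻²] / [m·s⁻¹] = kg·m·s⁻¹
  (2) [kg·m·s⁻¹] · [m] = kg·m²·s⁻¹  ← same
  (3) kg·m²
  (4) [kg⁻¹·m³] · [kg·m⁻¹·s⁻¹] = m²·s⁻¹
  (5) [kg·s⁻²] · [m²] = kg·m²·s⁻²
Only (2) matches kg·m²·s⁻¹.

(2)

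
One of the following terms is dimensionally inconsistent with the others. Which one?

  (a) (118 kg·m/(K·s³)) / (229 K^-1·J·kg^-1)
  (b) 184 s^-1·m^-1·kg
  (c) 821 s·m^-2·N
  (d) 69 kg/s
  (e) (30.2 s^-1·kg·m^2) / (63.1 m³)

(d)

Dimensions:
  (a) [kg·m·s⁻³·K⁻¹] / [m²·s⁻²·K⁻¹] = kg·m⁻¹·s⁻¹
  (b) kg·m⁻¹·s⁻¹
  (c) N·s·m⁻² = kg·m·s⁻²·s·m⁻² = kg·m⁻¹·s⁻¹
  (d) kg·s⁻¹
  (e) [kg·m²·s⁻¹] / [m³] = kg·m⁻¹·s⁻¹
All reduce to kg·m⁻¹·s⁻¹ except (d), which is kg·s⁻¹.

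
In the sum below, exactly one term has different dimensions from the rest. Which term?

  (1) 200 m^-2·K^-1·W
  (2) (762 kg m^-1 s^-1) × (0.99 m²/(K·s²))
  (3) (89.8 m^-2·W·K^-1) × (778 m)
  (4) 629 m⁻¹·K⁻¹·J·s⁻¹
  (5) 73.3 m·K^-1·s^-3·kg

(1)

Work out the base dimensions of each:
  (1) W·m⁻²·K⁻¹ = J·s⁻¹·m⁻²·K⁻¹ = kg·s⁻³·K⁻¹
  (2) [kg·m⁻¹·s⁻¹] · [m²·s⁻²·K⁻¹] = kg·m·s⁻³·K⁻¹
  (3) [kg·s⁻³·K⁻¹] · [m] = kg·m·s⁻³·K⁻¹
  (4) J·s⁻¹·m⁻¹·K⁻¹ = N·m·s⁻¹·m⁻¹·K⁻¹ = kg·m·s⁻³·K⁻¹
  (5) kg·m·s⁻³·K⁻¹
All reduce to kg·m·s⁻³·K⁻¹ except (1), which is kg·s⁻³·K⁻¹.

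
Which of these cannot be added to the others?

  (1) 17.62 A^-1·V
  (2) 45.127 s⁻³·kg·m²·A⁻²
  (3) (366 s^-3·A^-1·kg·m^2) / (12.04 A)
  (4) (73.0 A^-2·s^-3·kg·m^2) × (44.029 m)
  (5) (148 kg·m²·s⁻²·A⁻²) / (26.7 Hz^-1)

In SI base units:
  (1) V·A⁻¹ = J·C⁻¹·A⁻¹ = kg·m²·s⁻³·A⁻²
  (2) kg·m²·s⁻³·A⁻²
  (3) [kg·m²·s⁻³·A⁻¹] / [A] = kg·m²·s⁻³·A⁻²
  (4) [kg·m²·s⁻³·A⁻²] · [m] = kg·m³·s⁻³·A⁻²
  (5) [kg·m²·s⁻²·A⁻²] / [s] = kg·m²·s⁻³·A⁻²
All reduce to kg·m²·s⁻³·A⁻² except (4), which is kg·m³·s⁻³·A⁻².

(4)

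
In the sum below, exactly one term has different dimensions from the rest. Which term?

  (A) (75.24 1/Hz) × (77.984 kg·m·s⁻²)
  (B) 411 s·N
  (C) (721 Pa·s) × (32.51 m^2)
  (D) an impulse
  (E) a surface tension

Dimensions:
  (A) [s] · [kg·m·s⁻²] = kg·m·s⁻¹
  (B) N·s = kg·m·s⁻²·s = kg·m·s⁻¹
  (C) [kg·m⁻¹·s⁻¹] · [m²] = kg·m·s⁻¹
  (D) [impulse] = kg·m·s⁻¹
  (E) [surface tension] = kg·s⁻²
All reduce to kg·m·s⁻¹ except (E), which is kg·s⁻².

(E)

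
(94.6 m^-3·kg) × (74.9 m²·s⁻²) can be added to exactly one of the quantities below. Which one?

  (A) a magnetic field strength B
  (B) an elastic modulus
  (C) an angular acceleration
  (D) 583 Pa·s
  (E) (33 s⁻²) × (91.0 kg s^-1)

(B)

Reference: [kg·m⁻³] · [m²·s⁻²] = kg·m⁻¹·s⁻².
Each option:
  (A) [magnetic field strength B] = kg·s⁻²·A⁻¹
  (B) [elastic modulus] = kg·m⁻¹·s⁻²  ← same
  (C) [angular acceleration] = s⁻²
  (D) Pa·s = N·m⁻²·s = kg·m⁻¹·s⁻¹
  (E) [s⁻²] · [kg·s⁻¹] = kg·s⁻³
Only (B) matches kg·m⁻¹·s⁻².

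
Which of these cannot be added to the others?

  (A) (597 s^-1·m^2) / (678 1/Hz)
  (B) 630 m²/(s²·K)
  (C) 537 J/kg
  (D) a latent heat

(B)

Work out the base dimensions of each:
  (A) [m²·s⁻¹] / [s] = m²·s⁻²
  (B) m²·s⁻²·K⁻¹
  (C) J·kg⁻¹ = N·m·kg⁻¹ = m²·s⁻²
  (D) [latent heat] = m²·s⁻²
All reduce to m²·s⁻² except (B), which is m²·s⁻²·K⁻¹.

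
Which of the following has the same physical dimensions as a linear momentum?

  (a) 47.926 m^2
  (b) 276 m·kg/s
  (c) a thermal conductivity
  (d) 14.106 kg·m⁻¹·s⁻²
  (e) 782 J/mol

Reference: [linear momentum] = kg·m·s⁻¹.
Each option:
  (a) m²
  (b) kg·m·s⁻¹  ← same
  (c) [thermal conductivity] = kg·m·s⁻³·K⁻¹
  (d) kg·m⁻¹·s⁻²
  (e) J·mol⁻¹ = N·m·mol⁻¹ = kg·m²·s⁻²·mol⁻¹
Only (b) matches kg·m·s⁻¹.

(b)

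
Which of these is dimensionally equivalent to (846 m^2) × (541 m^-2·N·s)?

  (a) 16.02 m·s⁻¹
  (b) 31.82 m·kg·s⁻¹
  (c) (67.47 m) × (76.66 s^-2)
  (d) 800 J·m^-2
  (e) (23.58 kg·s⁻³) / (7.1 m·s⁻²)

Reference: [m²] · [kg·m⁻¹·s⁻¹] = kg·m·s⁻¹.
Each option:
  (a) m·s⁻¹
  (b) kg·m·s⁻¹  ← same
  (c) [m] · [s⁻²] = m·s⁻²
  (d) J·m⁻² = N·m·m⁻² = kg·s⁻²
  (e) [kg·s⁻³] / [m·s⁻²] = kg·m⁻¹·s⁻¹
Only (b) matches kg·m·s⁻¹.

(b)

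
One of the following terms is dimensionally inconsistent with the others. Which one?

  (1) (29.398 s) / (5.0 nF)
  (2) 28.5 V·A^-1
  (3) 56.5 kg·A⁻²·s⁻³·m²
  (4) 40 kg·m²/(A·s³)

(4)

Expand each in SI base units:
  (1) [s] / [kg⁻¹·m⁻²·s⁴·A²] = kg·m²·s⁻³·A⁻²
  (2) V·A⁻¹ = J·C⁻¹·A⁻¹ = kg·m²·s⁻³·A⁻²
  (3) kg·m²·s⁻³·A⁻²
  (4) kg·m²·s⁻³·A⁻¹
All reduce to kg·m²·s⁻³·A⁻² except (4), which is kg·m²·s⁻³·A⁻¹.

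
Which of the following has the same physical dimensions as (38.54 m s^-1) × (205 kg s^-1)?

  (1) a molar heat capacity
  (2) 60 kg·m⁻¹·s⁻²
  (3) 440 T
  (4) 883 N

(4)

Reference: [m·s⁻¹] · [kg·s⁻¹] = kg·m·s⁻².
Each option:
  (1) [molar heat capacity] = kg·m²·s⁻²·K⁻¹·mol⁻¹
  (2) kg·m⁻¹·s⁻²
  (3) T = Wb·m⁻² = kg·s⁻²·A⁻¹
  (4) N = kg·m·s⁻²  ← same
Only (4) matches kg·m·s⁻².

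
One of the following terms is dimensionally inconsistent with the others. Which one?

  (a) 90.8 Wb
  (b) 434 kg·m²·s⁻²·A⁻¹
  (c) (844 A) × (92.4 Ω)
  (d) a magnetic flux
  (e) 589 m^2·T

In SI base units:
  (a) Wb = V·s = kg·m²·s⁻²·A⁻¹
  (b) kg·m²·s⁻²·A⁻¹
  (c) [A] · [kg·m²·s⁻³·A⁻²] = kg·m²·s⁻³·A⁻¹
  (d) [magnetic flux] = kg·m²·s⁻²·A⁻¹
  (e) T·m² = Wb·m⁻²·m² = kg·m²·s⁻²·A⁻¹
All reduce to kg·m²·s⁻²·A⁻¹ except (c), which is kg·m²·s⁻³·A⁻¹.

(c)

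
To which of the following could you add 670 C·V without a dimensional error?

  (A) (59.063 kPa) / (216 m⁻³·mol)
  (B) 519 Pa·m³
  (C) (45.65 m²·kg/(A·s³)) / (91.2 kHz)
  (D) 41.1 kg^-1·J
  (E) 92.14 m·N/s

Reference: C·V = s·A·J·C⁻¹ = kg·m²·s⁻².
Each option:
  (A) [kg·m⁻¹·s⁻²] / [m⁻³·mol] = kg·m²·s⁻²·mol⁻¹
  (B) Pa·m³ = N·m⁻²·m³ = kg·m²·s⁻²  ← same
  (C) [kg·m²·s⁻³·A⁻¹] / [s⁻¹] = kg·m²·s⁻²·A⁻¹
  (D) J·kg⁻¹ = N·m·kg⁻¹ = m²·s⁻²
  (E) N·m·s⁻¹ = kg·m·s⁻²·m·s⁻¹ = kg·m²·s⁻³
Only (B) matches kg·m²·s⁻².

(B)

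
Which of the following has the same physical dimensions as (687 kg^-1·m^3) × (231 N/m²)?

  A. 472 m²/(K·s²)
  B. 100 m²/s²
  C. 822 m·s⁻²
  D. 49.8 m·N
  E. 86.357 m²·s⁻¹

Reference: [kg⁻¹·m³] · [kg·m⁻¹·s⁻²] = m²·s⁻².
Each option:
  A. m²·s⁻²·K⁻¹
  B. m²·s⁻²  ← same
  C. m·s⁻²
  D. N·m = kg·m·s⁻²·m = kg·m²·s⁻²
  E. m²·s⁻¹
Only B. matches m²·s⁻².

B.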